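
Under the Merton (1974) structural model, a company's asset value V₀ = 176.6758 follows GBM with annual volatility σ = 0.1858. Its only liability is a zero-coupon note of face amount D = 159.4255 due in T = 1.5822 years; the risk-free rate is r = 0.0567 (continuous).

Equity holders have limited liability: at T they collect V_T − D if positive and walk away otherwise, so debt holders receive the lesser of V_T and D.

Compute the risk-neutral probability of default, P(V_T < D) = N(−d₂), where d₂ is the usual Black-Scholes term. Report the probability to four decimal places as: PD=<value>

d₁ = [ln(V₀/D) + (r + σ²/2)T] / (σ√T)
   = [ln(176.6758/159.4255) + (0.0567 + 0.5·0.1858²)·1.5822] / (0.1858·√1.5822)
   = [0.102740 + 0.117021] / 0.233710 = 0.940315
d₂ = d₁ − σ√T = 0.940315 − 0.233710 = 0.706605
risk-neutral PD = N(−d₂) = N(-0.706605) = 0.239906

PD=0.2399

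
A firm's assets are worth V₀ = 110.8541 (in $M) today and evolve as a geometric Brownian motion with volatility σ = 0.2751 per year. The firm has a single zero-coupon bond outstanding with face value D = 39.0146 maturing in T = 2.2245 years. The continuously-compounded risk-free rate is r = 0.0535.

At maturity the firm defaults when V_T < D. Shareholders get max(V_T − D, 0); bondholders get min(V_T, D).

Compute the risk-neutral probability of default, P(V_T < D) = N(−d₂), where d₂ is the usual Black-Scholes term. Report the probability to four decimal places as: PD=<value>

PD=0.0043

d₁ = [ln(V₀/D) + (r + σ²/2)T] / (σ√T)
   = [ln(110.8541/39.0146) + (0.0535 + 0.5·0.2751²)·2.2245] / (0.2751·√2.2245)
   = [1.044279 + 0.203186] / 0.410305 = 3.040336
d₂ = d₁ − σ√T = 3.040336 − 0.410305 = 2.630031
risk-neutral PD = N(−d₂) = N(-2.630031) = 0.004269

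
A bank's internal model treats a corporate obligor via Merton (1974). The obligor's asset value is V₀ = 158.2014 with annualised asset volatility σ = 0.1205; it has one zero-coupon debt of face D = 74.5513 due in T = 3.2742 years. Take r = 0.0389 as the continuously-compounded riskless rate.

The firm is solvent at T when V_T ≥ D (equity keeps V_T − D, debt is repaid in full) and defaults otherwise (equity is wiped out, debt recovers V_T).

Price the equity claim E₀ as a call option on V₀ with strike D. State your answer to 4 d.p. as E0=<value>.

E0=92.5657

d₁ = [ln(V₀/D) + (r + σ²/2)T] / (σ√T)
   = [ln(158.2014/74.5513) + (0.0389 + 0.5·0.1205²)·3.2742] / (0.1205·√3.2742)
   = [0.752381 + 0.151137] / 0.218042 = 4.143789
d₂ = d₁ − σ√T = 4.143789 − 0.218042 = 3.925747
N(d₁) = 0.999983,  N(d₂) = 0.999957,  e^(−rT) = 0.880411
E₀ = V₀·N(d₁) − D·e^(−rT)·N(d₂)
   = 158.2014·0.999983 − 74.5513·0.880411·0.999957 = 92.565747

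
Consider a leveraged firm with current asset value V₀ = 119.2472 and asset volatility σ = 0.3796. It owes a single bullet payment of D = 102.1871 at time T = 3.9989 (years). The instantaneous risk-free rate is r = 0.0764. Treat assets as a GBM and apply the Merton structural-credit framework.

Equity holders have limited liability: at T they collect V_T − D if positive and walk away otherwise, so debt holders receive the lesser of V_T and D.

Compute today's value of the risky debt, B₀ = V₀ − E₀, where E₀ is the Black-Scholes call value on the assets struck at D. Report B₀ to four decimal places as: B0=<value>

B0=63.7258

d₁ = [ln(V₀/D) + (r + σ²/2)T] / (σ√T)
   = [ln(119.2472/102.1871) + (0.0764 + 0.5·0.3796²)·3.9989] / (0.3796·√3.9989)
   = [0.154393 + 0.593629] / 0.759096 = 0.985412
d₂ = d₁ − σ√T = 0.985412 − 0.759096 = 0.226317
N(d₁) = 0.837789,  N(d₂) = 0.589522,  e^(−rT) = 0.736743
E₀ = V₀·N(d₁) − D·e^(−rT)·N(d₂)
   = 119.2472·0.837789 − 102.1871·0.736743·0.589522 = 55.521439
B₀ = V₀ − E₀ = 119.2472 − 55.521439 = 63.725761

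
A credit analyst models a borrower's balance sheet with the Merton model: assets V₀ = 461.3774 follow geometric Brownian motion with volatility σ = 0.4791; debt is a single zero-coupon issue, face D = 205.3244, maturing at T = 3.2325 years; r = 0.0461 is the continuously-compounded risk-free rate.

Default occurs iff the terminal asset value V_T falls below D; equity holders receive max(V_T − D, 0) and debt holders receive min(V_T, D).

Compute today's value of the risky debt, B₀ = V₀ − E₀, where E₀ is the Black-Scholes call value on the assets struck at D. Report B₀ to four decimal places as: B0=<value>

B0=161.4089

d₁ = [ln(V₀/D) + (r + σ²/2)T] / (σ√T)
   = [ln(461.3774/205.3244) + (0.0461 + 0.5·0.4791²)·3.2325] / (0.4791·√3.2325)
   = [0.809625 + 0.520007] / 0.861381 = 1.543605
d₂ = d₁ − σ√T = 1.543605 − 0.861381 = 0.682224
N(d₁) = 0.938658,  N(d₂) = 0.752451,  e^(−rT) = 0.861553
E₀ = V₀·N(d₁) − D·e^(−rT)·N(d₂)
   = 461.3774·0.938658 − 205.3244·0.861553·0.752451 = 299.968505
B₀ = V₀ − E₀ = 461.3774 − 299.968505 = 161.408895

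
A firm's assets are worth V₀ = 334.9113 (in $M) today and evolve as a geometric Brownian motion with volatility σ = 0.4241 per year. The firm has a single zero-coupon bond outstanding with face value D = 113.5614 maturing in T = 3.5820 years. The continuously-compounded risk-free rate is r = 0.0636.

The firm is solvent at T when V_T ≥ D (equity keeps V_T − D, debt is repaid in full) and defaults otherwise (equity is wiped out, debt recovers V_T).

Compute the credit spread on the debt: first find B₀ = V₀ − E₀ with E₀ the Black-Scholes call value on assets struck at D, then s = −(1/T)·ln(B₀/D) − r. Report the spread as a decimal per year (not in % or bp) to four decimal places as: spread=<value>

d₁ = [ln(V₀/D) + (r + σ²/2)T] / (σ√T)
   = [ln(334.9113/113.5614) + (0.0636 + 0.5·0.4241²)·3.5820] / (0.4241·√3.5820)
   = [1.081522 + 0.549946] / 0.802659 = 2.032579
d₂ = d₁ − σ√T = 2.032579 − 0.802659 = 1.229920
N(d₁) = 0.978952,  N(d₂) = 0.890637,  e^(−rT) = 0.796271
E₀ = V₀·N(d₁) − D·e^(−rT)·N(d₂)
   = 334.9113·0.978952 − 113.5614·0.796271·0.890637 = 247.325820
B₀ = V₀ − E₀ = 334.9113 − 247.325820 = 87.585480
spread = −(1/T)·ln(B₀/D) − r = −(1/3.5820)·ln(87.585480/113.5614) − 0.0636 = 0.00890933

spread=0.0089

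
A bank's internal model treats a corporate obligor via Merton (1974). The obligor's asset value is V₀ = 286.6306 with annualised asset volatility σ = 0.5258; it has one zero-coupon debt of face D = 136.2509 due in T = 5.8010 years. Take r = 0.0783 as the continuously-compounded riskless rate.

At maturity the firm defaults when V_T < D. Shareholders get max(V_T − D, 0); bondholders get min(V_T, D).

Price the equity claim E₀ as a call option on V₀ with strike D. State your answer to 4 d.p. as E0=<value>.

d₁ = [ln(V₀/D) + (r + σ²/2)T] / (σ√T)
   = [ln(286.6306/136.2509) + (0.0783 + 0.5·0.5258²)·5.8010] / (0.5258·√5.8010)
   = [0.743696 + 1.256107] / 1.266403 = 1.579120
d₂ = d₁ − σ√T = 1.579120 − 1.266403 = 0.312717
N(d₁) = 0.942846,  N(d₂) = 0.622752,  e^(−rT) = 0.634944
E₀ = V₀·N(d₁) − D·e^(−rT)·N(d₂)
   = 286.6306·0.942846 − 136.2509·0.634944·0.622752 = 216.373094

E0=216.3731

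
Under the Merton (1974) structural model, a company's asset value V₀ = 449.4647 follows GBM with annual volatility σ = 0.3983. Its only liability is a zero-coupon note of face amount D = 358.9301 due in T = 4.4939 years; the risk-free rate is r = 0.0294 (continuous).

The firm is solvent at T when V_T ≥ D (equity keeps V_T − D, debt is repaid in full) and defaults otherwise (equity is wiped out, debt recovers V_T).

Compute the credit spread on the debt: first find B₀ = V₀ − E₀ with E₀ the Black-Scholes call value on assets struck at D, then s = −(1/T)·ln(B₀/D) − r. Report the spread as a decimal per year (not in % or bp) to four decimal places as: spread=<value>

spread=0.0539

d₁ = [ln(V₀/D) + (r + σ²/2)T] / (σ√T)
   = [ln(449.4647/358.9301) + (0.0294 + 0.5·0.3983²)·4.4939] / (0.3983·√4.4939)
   = [0.224930 + 0.488583] / 0.844349 = 0.845045
d₂ = d₁ − σ√T = 0.845045 − 0.844349 = 0.000696
N(d₁) = 0.800957,  N(d₂) = 0.500278,  e^(−rT) = 0.876235
E₀ = V₀·N(d₁) − D·e^(−rT)·N(d₂)
   = 449.4647·0.800957 − 358.9301·0.876235·0.500278 = 202.661033
B₀ = V₀ − E₀ = 449.4647 − 202.661033 = 246.803667
spread = −(1/T)·ln(B₀/D) − r = −(1/4.4939)·ln(246.803667/358.9301) − 0.0294 = 0.05394287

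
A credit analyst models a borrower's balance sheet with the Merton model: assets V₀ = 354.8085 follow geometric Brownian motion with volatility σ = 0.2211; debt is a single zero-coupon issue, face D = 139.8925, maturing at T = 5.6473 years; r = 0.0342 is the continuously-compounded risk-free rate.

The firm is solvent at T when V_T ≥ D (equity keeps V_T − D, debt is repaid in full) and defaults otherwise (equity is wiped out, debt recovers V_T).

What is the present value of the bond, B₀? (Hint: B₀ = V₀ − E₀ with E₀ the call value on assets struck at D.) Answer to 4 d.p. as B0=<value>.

B0=114.7228

d₁ = [ln(V₀/D) + (r + σ²/2)T] / (σ√T)
   = [ln(354.8085/139.8925) + (0.0342 + 0.5·0.2211²)·5.6473] / (0.2211·√5.6473)
   = [0.930704 + 0.331172] / 0.525423 = 2.401638
d₂ = d₁ − σ√T = 2.401638 − 0.525423 = 1.876215
N(d₁) = 0.991839,  N(d₂) = 0.969687,  e^(−rT) = 0.824368
E₀ = V₀·N(d₁) − D·e^(−rT)·N(d₂)
   = 354.8085·0.991839 − 139.8925·0.824368·0.969687 = 240.085738
B₀ = V₀ − E₀ = 354.8085 − 240.085738 = 114.722762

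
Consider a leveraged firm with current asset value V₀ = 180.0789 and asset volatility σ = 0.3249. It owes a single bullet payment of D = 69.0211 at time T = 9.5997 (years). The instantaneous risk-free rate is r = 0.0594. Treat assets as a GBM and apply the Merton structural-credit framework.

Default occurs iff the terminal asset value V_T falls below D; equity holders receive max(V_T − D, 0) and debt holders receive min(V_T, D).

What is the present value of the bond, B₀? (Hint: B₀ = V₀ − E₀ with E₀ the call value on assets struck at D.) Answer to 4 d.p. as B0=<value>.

B0=36.8645

d₁ = [ln(V₀/D) + (r + σ²/2)T] / (σ√T)
   = [ln(180.0789/69.0211) + (0.0594 + 0.5·0.3249²)·9.5997] / (0.3249·√9.5997)
   = [0.958983 + 1.076894] / 1.006650 = 2.022428
d₂ = d₁ − σ√T = 2.022428 − 1.006650 = 1.015778
N(d₁) = 0.978434,  N(d₂) = 0.845132,  e^(−rT) = 0.565400
E₀ = V₀·N(d₁) − D·e^(−rT)·N(d₂)
   = 180.0789·0.978434 − 69.0211·0.565400·0.845132 = 143.214421
B₀ = V₀ − E₀ = 180.0789 − 143.214421 = 36.864479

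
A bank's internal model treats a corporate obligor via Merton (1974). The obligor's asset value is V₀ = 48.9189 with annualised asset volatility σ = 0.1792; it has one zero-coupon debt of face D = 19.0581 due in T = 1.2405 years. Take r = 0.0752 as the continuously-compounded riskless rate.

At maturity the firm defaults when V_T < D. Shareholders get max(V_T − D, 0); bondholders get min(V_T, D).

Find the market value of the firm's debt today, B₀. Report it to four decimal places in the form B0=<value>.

d₁ = [ln(V₀/D) + (r + σ²/2)T] / (σ√T)
   = [ln(48.9189/19.0581) + (0.0752 + 0.5·0.1792²)·1.2405] / (0.1792·√1.2405)
   = [0.942672 + 0.113203] / 0.199589 = 5.290249
d₂ = d₁ − σ√T = 5.290249 − 0.199589 = 5.090661
N(d₁) = 1.000000,  N(d₂) = 1.000000,  e^(−rT) = 0.910933
E₀ = V₀·N(d₁) − D·e^(−rT)·N(d₂)
   = 48.9189·1.000000 − 19.0581·0.910933·1.000000 = 31.558242
B₀ = V₀ − E₀ = 48.9189 − 31.558242 = 17.360658

B0=17.3607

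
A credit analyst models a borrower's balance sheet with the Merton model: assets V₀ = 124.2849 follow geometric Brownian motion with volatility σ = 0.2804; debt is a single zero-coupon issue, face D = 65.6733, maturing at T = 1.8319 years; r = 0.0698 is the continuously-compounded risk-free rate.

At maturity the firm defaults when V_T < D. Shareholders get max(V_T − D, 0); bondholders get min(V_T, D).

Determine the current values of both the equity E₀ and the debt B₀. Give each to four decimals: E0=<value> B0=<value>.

E0=66.7511 B0=57.5338

d₁ = [ln(V₀/D) + (r + σ²/2)T] / (σ√T)
   = [ln(124.2849/65.6733) + (0.0698 + 0.5·0.2804²)·1.8319] / (0.2804·√1.8319)
   = [0.637884 + 0.199882] / 0.379515 = 2.207466
d₂ = d₁ − σ√T = 2.207466 − 0.379515 = 1.827951
N(d₁) = 0.986359,  N(d₂) = 0.966222,  e^(−rT) = 0.879971
E₀ = V₀·N(d₁) − D·e^(−rT)·N(d₂)
   = 124.2849·0.986359 − 65.6733·0.879971·0.966222 = 66.751053
B₀ = V₀ − E₀ = 124.2849 − 66.751053 = 57.533847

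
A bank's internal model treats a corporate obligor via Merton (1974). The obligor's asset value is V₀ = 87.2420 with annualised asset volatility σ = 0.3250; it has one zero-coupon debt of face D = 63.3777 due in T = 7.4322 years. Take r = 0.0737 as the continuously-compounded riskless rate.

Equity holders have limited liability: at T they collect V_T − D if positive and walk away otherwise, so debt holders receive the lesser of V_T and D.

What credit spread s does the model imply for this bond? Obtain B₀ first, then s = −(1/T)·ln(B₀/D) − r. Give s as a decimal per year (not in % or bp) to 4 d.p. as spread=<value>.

d₁ = [ln(V₀/D) + (r + σ²/2)T] / (σ√T)
   = [ln(87.2420/63.3777) + (0.0737 + 0.5·0.3250²)·7.4322] / (0.3250·√7.4322)
   = [0.319574 + 0.940266] / 0.886017 = 1.421914
d₂ = d₁ − σ√T = 1.421914 − 0.886017 = 0.535897
N(d₁) = 0.922474,  N(d₂) = 0.703985,  e^(−rT) = 0.578248
E₀ = V₀·N(d₁) − D·e^(−rT)·N(d₂)
   = 87.2420·0.922474 − 63.3777·0.578248·0.703985 = 54.678862
B₀ = V₀ − E₀ = 87.2420 − 54.678862 = 32.563138
spread = −(1/T)·ln(B₀/D) − r = −(1/7.4322)·ln(32.563138/63.3777) − 0.0737 = 0.01590081

spread=0.0159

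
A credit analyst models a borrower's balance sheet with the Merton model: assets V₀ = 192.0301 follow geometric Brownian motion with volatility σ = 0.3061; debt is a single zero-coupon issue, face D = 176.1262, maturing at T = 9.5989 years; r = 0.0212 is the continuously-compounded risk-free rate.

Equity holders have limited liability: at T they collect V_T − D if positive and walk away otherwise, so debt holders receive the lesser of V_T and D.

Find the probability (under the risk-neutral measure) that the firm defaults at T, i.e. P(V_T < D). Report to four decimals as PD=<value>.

PD=0.5669

d₁ = [ln(V₀/D) + (r + σ²/2)T] / (σ√T)
   = [ln(192.0301/176.1262) + (0.0212 + 0.5·0.3061²)·9.5989] / (0.3061·√9.5989)
   = [0.086451 + 0.653192] / 0.948362 = 0.779917
d₂ = d₁ − σ√T = 0.779917 − 0.948362 = -0.168445
risk-neutral PD = N(−d₂) = N(0.168445) = 0.566883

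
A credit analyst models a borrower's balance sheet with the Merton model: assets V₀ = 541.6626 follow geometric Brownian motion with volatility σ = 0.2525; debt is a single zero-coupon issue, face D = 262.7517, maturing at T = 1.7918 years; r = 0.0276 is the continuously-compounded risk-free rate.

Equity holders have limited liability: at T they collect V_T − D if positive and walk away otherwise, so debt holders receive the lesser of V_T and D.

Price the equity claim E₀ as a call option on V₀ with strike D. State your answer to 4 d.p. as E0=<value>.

d₁ = [ln(V₀/D) + (r + σ²/2)T] / (σ√T)
   = [ln(541.6626/262.7517) + (0.0276 + 0.5·0.2525²)·1.7918] / (0.2525·√1.7918)
   = [0.723434 + 0.106573] / 0.337992 = 2.455701
d₂ = d₁ − σ√T = 2.455701 − 0.337992 = 2.117709
N(d₁) = 0.992969,  N(d₂) = 0.982900,  e^(−rT) = 0.951749
E₀ = V₀·N(d₁) − D·e^(−rT)·N(d₂)
   = 541.6626·0.992969 − 262.7517·0.951749·0.982900 = 292.056931

E0=292.0569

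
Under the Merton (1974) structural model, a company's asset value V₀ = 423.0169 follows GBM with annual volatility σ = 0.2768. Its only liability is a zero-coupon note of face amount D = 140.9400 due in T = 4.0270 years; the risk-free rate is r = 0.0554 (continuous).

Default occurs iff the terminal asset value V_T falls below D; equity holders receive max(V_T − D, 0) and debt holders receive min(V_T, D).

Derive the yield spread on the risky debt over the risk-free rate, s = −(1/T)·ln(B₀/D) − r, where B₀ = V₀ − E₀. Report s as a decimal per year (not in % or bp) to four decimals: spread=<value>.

d₁ = [ln(V₀/D) + (r + σ²/2)T] / (σ√T)
   = [ln(423.0169/140.9400) + (0.0554 + 0.5·0.2768²)·4.0270] / (0.2768·√4.0270)
   = [1.099078 + 0.377367] / 0.555465 = 2.658032
d₂ = d₁ − σ√T = 2.658032 − 0.555465 = 2.102567
N(d₁) = 0.996070,  N(d₂) = 0.982248,  e^(−rT) = 0.800038
E₀ = V₀·N(d₁) − D·e^(−rT)·N(d₂)
   = 423.0169·0.996070 − 140.9400·0.800038·0.982248 = 310.598743
B₀ = V₀ − E₀ = 423.0169 − 310.598743 = 112.418157
spread = −(1/T)·ln(B₀/D) − r = −(1/4.0270)·ln(112.418157/140.9400) − 0.0554 = 0.00074820

spread=0.0007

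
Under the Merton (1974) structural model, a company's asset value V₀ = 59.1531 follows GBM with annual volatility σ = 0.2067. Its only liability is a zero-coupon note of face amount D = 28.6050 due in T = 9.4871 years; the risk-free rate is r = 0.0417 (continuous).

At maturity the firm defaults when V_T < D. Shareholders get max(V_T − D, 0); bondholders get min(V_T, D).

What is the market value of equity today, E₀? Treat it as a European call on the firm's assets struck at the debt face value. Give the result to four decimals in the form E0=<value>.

d₁ = [ln(V₀/D) + (r + σ²/2)T] / (σ√T)
   = [ln(59.1531/28.6050) + (0.0417 + 0.5·0.2067²)·9.4871] / (0.2067·√9.4871)
   = [0.726547 + 0.598280] / 0.636659 = 2.080904
d₂ = d₁ − σ√T = 2.080904 − 0.636659 = 1.444244
N(d₁) = 0.981279,  N(d₂) = 0.925665,  e^(−rT) = 0.673268
E₀ = V₀·N(d₁) − D·e^(−rT)·N(d₂)
   = 59.1531·0.981279 − 28.6050·0.673268·0.925665 = 40.218455

E0=40.2185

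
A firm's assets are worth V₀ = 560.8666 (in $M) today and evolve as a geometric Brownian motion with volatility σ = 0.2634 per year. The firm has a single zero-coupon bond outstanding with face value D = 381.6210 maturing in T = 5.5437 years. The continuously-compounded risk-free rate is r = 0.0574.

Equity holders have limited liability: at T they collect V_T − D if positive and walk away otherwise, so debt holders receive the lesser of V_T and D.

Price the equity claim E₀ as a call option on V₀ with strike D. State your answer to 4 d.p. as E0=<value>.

E0=298.4603

d₁ = [ln(V₀/D) + (r + σ²/2)T] / (σ√T)
   = [ln(560.8666/381.6210) + (0.0574 + 0.5·0.2634²)·5.5437] / (0.2634·√5.5437)
   = [0.385055 + 0.510518] / 0.620177 = 1.444061
d₂ = d₁ − σ√T = 1.444061 − 0.620177 = 0.823884
N(d₁) = 0.925639,  N(d₂) = 0.794997,  e^(−rT) = 0.727451
E₀ = V₀·N(d₁) − D·e^(−rT)·N(d₂)
   = 560.8666·0.925639 − 381.6210·0.727451·0.794997 = 298.460341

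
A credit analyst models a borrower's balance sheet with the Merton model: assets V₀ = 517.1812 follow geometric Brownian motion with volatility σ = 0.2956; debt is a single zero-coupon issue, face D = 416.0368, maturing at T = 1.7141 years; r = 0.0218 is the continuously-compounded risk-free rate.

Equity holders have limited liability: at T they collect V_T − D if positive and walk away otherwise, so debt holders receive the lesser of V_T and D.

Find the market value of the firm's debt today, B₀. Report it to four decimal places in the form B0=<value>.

d₁ = [ln(V₀/D) + (r + σ²/2)T] / (σ√T)
   = [ln(517.1812/416.0368) + (0.0218 + 0.5·0.2956²)·1.7141] / (0.2956·√1.7141)
   = [0.217620 + 0.112256] / 0.387010 = 0.852369
d₂ = d₁ − σ√T = 0.852369 − 0.387010 = 0.465358
N(d₁) = 0.802995,  N(d₂) = 0.679163,  e^(−rT) = 0.963322
E₀ = V₀·N(d₁) − D·e^(−rT)·N(d₂)
   = 517.1812·0.802995 − 416.0368·0.963322·0.679163 = 143.100983
B₀ = V₀ − E₀ = 517.1812 − 143.100983 = 374.080217

B0=374.0802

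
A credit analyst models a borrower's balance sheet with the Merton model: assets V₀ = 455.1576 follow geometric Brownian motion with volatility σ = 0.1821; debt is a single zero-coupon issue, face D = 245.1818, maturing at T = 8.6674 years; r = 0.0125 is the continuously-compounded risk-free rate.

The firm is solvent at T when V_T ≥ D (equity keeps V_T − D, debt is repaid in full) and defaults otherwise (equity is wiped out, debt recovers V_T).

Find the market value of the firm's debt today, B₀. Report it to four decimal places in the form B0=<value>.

d₁ = [ln(V₀/D) + (r + σ²/2)T] / (σ√T)
   = [ln(455.1576/245.1818) + (0.0125 + 0.5·0.1821²)·8.6674] / (0.1821·√8.6674)
   = [0.618644 + 0.252050] / 0.536111 = 1.624093
d₂ = d₁ − σ√T = 1.624093 − 0.536111 = 1.087983
N(d₁) = 0.947822,  N(d₂) = 0.861699,  e^(−rT) = 0.897320
E₀ = V₀·N(d₁) − D·e^(−rT)·N(d₂)
   = 455.1576·0.947822 − 245.1818·0.897320·0.861699 = 241.829036
B₀ = V₀ − E₀ = 455.1576 − 241.829036 = 213.328564

B0=213.3286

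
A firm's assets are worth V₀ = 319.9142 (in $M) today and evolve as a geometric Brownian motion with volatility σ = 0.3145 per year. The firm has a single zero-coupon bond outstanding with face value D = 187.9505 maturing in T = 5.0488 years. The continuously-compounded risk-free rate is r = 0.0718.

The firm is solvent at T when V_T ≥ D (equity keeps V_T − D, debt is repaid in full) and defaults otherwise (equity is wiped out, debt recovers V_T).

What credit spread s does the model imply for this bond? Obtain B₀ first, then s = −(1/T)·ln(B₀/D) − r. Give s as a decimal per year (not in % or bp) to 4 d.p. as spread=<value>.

d₁ = [ln(V₀/D) + (r + σ²/2)T] / (σ√T)
   = [ln(319.9142/187.9505) + (0.0718 + 0.5·0.3145²)·5.0488] / (0.3145·√5.0488)
   = [0.531874 + 0.612193] / 0.706667 = 1.618962
d₂ = d₁ − σ√T = 1.618962 − 0.706667 = 0.912296
N(d₁) = 0.947272,  N(d₂) = 0.819193,  e^(−rT) = 0.695932
E₀ = V₀·N(d₁) − D·e^(−rT)·N(d₂)
   = 319.9142·0.947272 − 187.9505·0.695932·0.819193 = 195.894795
B₀ = V₀ − E₀ = 319.9142 − 195.894795 = 124.019405
spread = −(1/T)·ln(B₀/D) − r = −(1/5.0488)·ln(124.019405/187.9505) − 0.0718 = 0.01054444

spread=0.0105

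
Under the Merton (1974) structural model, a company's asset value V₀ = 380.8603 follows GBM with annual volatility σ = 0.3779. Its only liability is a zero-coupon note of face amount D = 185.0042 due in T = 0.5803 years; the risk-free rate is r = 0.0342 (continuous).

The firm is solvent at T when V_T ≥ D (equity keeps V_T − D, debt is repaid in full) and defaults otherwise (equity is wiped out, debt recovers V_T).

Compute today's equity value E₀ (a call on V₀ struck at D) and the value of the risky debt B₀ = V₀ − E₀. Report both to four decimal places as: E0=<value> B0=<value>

E0=199.6096 B0=181.2507

d₁ = [ln(V₀/D) + (r + σ²/2)T] / (σ√T)
   = [ln(380.8603/185.0042) + (0.0342 + 0.5·0.3779²)·0.5803] / (0.3779·√0.5803)
   = [0.722054 + 0.061282] / 0.287874 = 2.721103
d₂ = d₁ − σ√T = 2.721103 − 0.287874 = 2.433229
N(d₁) = 0.996747,  N(d₂) = 0.992518,  e^(−rT) = 0.980349
E₀ = V₀·N(d₁) − D·e^(−rT)·N(d₂)
   = 380.8603·0.996747 − 185.0042·0.980349·0.992518 = 199.609602
B₀ = V₀ − E₀ = 380.8603 − 199.609602 = 181.250698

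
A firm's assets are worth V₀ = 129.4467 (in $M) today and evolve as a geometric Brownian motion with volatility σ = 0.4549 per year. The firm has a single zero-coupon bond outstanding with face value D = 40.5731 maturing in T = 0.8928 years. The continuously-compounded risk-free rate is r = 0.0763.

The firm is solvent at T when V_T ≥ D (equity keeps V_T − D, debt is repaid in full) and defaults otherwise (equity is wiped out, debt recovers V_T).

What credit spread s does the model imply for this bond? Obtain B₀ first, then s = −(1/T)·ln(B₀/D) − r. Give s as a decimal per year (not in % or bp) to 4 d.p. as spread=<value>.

spread=0.0005

d₁ = [ln(V₀/D) + (r + σ²/2)T] / (σ√T)
   = [ln(129.4467/40.5731) + (0.0763 + 0.5·0.4549²)·0.8928] / (0.4549·√0.8928)
   = [1.160164 + 0.160496] / 0.429826 = 3.072543
d₂ = d₁ − σ√T = 3.072543 − 0.429826 = 2.642717
N(d₁) = 0.998939,  N(d₂) = 0.995888,  e^(−rT) = 0.934148
E₀ = V₀·N(d₁) − D·e^(−rT)·N(d₂)
   = 129.4467·0.998939 − 40.5731·0.934148·0.995888 = 91.563915
B₀ = V₀ − E₀ = 129.4467 − 91.563915 = 37.882785
spread = −(1/T)·ln(B₀/D) − r = −(1/0.8928)·ln(37.882785/40.5731) − 0.0763 = 0.00054645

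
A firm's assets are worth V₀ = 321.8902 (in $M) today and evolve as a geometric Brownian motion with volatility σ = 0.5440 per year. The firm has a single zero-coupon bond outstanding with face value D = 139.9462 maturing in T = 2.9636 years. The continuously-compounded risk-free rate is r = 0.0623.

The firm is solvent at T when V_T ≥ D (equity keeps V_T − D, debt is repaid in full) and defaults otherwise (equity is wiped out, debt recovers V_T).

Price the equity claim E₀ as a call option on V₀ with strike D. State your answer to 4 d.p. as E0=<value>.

d₁ = [ln(V₀/D) + (r + σ²/2)T] / (σ√T)
   = [ln(321.8902/139.9462) + (0.0623 + 0.5·0.5440²)·2.9636] / (0.5440·√2.9636)
   = [0.832952 + 0.623150] / 0.936502 = 1.554831
d₂ = d₁ − σ√T = 1.554831 − 0.936502 = 0.618329
N(d₁) = 0.940007,  N(d₂) = 0.731821,  e^(−rT) = 0.831410
E₀ = V₀·N(d₁) − D·e^(−rT)·N(d₂)
   = 321.8902·0.940007 − 139.9462·0.831410·0.731821 = 217.429694

E0=217.4297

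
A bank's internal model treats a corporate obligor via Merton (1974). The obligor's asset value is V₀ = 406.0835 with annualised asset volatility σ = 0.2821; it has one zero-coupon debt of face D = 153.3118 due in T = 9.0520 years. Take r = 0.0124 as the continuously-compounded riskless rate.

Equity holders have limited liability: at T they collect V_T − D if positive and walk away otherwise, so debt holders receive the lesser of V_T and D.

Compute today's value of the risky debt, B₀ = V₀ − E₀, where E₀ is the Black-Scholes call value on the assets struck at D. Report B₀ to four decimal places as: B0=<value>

d₁ = [ln(V₀/D) + (r + σ²/2)T] / (σ√T)
   = [ln(406.0835/153.3118) + (0.0124 + 0.5·0.2821²)·9.0520] / (0.2821·√9.0520)
   = [0.974085 + 0.472426] / 0.848741 = 1.704301
d₂ = d₁ − σ√T = 1.704301 − 0.848741 = 0.855560
N(d₁) = 0.955838,  N(d₂) = 0.803879,  e^(−rT) = 0.893825
E₀ = V₀·N(d₁) − D·e^(−rT)·N(d₂)
   = 406.0835·0.955838 − 153.3118·0.893825·0.803879 = 277.991080
B₀ = V₀ − E₀ = 406.0835 − 277.991080 = 128.092420

B0=128.0924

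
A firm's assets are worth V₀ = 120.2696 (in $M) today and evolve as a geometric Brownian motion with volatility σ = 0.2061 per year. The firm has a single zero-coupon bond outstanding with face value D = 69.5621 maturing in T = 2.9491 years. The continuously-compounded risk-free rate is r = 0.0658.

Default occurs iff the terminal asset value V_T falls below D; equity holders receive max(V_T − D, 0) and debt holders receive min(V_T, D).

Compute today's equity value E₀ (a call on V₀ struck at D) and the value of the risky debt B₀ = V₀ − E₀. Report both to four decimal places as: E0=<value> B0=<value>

E0=63.1673 B0=57.1023

d₁ = [ln(V₀/D) + (r + σ²/2)T] / (σ√T)
   = [ln(120.2696/69.5621) + (0.0658 + 0.5·0.2061²)·2.9491] / (0.2061·√2.9491)
   = [0.547516 + 0.256686] / 0.353934 = 2.272177
d₂ = d₁ − σ√T = 2.272177 − 0.353934 = 1.918243
N(d₁) = 0.988462,  N(d₂) = 0.972460,  e^(−rT) = 0.823616
E₀ = V₀·N(d₁) − D·e^(−rT)·N(d₂)
   = 120.2696·0.988462 − 69.5621·0.823616·0.972460 = 63.167318
B₀ = V₀ − E₀ = 120.2696 − 63.167318 = 57.102282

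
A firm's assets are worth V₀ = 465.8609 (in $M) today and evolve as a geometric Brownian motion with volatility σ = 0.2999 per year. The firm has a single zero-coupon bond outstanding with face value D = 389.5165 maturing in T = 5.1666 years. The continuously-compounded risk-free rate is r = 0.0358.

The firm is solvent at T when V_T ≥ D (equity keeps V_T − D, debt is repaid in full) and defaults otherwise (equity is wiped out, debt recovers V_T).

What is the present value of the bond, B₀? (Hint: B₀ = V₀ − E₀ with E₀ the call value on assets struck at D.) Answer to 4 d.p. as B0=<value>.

d₁ = [ln(V₀/D) + (r + σ²/2)T] / (σ√T)
   = [ln(465.8609/389.5165) + (0.0358 + 0.5·0.2999²)·5.1666] / (0.2999·√5.1666)
   = [0.178981 + 0.417306] / 0.681677 = 0.874735
d₂ = d₁ − σ√T = 0.874735 − 0.681677 = 0.193058
N(d₁) = 0.809141,  N(d₂) = 0.576543,  e^(−rT) = 0.831134
E₀ = V₀·N(d₁) − D·e^(−rT)·N(d₂)
   = 465.8609·0.809141 − 389.5165·0.831134·0.576543 = 190.296845
B₀ = V₀ − E₀ = 465.8609 − 190.296845 = 275.564055

B0=275.5641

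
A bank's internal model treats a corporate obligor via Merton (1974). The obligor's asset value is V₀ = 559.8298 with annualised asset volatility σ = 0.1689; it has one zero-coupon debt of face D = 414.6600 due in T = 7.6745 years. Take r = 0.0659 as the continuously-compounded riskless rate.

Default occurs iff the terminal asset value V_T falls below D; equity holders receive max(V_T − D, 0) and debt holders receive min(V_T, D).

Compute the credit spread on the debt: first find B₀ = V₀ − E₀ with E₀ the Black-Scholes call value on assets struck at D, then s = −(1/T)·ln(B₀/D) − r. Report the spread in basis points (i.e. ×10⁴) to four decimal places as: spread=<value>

spread=15.5629

d₁ = [ln(V₀/D) + (r + σ²/2)T] / (σ√T)
   = [ln(559.8298/414.6600) + (0.0659 + 0.5·0.1689²)·7.6745] / (0.1689·√7.6745)
   = [0.300174 + 0.615216] / 0.467902 = 1.956371
d₂ = d₁ − σ√T = 1.956371 − 0.467902 = 1.488469
N(d₁) = 0.974789,  N(d₂) = 0.931686,  e^(−rT) = 0.603053
E₀ = V₀·N(d₁) − D·e^(−rT)·N(d₂)
   = 559.8298·0.974789 − 414.6600·0.603053·0.931686 = 312.736605
B₀ = V₀ − E₀ = 559.8298 − 312.736605 = 247.093195
spread = −(1/T)·ln(B₀/D) − r = −(1/7.6745)·ln(247.093195/414.6600) − 0.0659 = 0.00155629
in basis points: 0.00155629 × 10⁴ = 15.5629 bp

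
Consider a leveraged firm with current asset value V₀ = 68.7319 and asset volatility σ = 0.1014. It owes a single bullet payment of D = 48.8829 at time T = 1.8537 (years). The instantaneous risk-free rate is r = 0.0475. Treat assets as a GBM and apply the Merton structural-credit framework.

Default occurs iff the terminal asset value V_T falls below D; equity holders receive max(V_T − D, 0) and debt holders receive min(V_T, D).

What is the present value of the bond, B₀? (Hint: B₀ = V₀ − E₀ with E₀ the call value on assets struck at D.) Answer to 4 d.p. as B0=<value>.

B0=44.7608

d₁ = [ln(V₀/D) + (r + σ²/2)T] / (σ√T)
   = [ln(68.7319/48.8829) + (0.0475 + 0.5·0.1014²)·1.8537] / (0.1014·√1.8537)
   = [0.340786 + 0.097581] / 0.138057 = 3.175262
d₂ = d₁ − σ√T = 3.175262 − 0.138057 = 3.037205
N(d₁) = 0.999251,  N(d₂) = 0.998806,  e^(−rT) = 0.915714
E₀ = V₀·N(d₁) − D·e^(−rT)·N(d₂)
   = 68.7319·0.999251 − 48.8829·0.915714·0.998806 = 23.971121
B₀ = V₀ − E₀ = 68.7319 − 23.971121 = 44.760779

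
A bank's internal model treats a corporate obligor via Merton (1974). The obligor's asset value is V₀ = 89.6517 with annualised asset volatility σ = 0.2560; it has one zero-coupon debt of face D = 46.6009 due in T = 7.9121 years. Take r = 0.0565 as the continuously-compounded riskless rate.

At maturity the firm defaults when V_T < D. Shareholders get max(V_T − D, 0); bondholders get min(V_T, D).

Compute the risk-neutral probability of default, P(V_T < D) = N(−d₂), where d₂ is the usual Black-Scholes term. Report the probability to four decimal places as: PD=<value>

d₁ = [ln(V₀/D) + (r + σ²/2)T] / (σ√T)
   = [ln(89.6517/46.6009) + (0.0565 + 0.5·0.2560²)·7.9121] / (0.2560·√7.9121)
   = [0.654312 + 0.706297] / 0.720088 = 1.889503
d₂ = d₁ − σ√T = 1.889503 − 0.720088 = 1.169415
risk-neutral PD = N(−d₂) = N(-1.169415) = 0.121118

PD=0.1211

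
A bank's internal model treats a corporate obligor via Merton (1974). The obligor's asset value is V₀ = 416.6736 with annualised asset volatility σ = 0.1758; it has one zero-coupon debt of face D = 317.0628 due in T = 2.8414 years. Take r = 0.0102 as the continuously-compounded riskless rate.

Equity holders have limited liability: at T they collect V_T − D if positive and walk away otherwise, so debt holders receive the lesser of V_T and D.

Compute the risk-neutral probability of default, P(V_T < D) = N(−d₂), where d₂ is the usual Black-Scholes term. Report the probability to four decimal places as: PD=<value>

PD=0.1917

d₁ = [ln(V₀/D) + (r + σ²/2)T] / (σ√T)
   = [ln(416.6736/317.0628) + (0.0102 + 0.5·0.1758²)·2.8414] / (0.1758·√2.8414)
   = [0.273203 + 0.072890] / 0.296336 = 1.167906
d₂ = d₁ − σ√T = 1.167906 − 0.296336 = 0.871570
risk-neutral PD = N(−d₂) = N(-0.871570) = 0.191721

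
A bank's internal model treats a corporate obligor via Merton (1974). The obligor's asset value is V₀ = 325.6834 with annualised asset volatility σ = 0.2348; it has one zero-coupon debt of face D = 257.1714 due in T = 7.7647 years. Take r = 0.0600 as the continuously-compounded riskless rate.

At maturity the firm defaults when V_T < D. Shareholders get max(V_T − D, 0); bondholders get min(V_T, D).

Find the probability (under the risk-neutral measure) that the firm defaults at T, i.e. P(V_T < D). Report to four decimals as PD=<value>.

d₁ = [ln(V₀/D) + (r + σ²/2)T] / (σ√T)
   = [ln(325.6834/257.1714) + (0.0600 + 0.5·0.2348²)·7.7647] / (0.2348·√7.7647)
   = [0.236183 + 0.679920] / 0.654275 = 1.400180
d₂ = d₁ − σ√T = 1.400180 − 0.654275 = 0.745905
risk-neutral PD = N(−d₂) = N(-0.745905) = 0.227862

PD=0.2279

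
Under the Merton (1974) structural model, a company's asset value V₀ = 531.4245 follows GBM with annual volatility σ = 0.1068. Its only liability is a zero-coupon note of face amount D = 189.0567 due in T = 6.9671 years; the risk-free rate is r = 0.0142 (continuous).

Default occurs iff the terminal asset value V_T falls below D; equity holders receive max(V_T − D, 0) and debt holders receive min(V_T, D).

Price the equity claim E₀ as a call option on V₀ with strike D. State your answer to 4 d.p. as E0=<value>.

E0=360.1768

d₁ = [ln(V₀/D) + (r + σ²/2)T] / (σ√T)
   = [ln(531.4245/189.0567) + (0.0142 + 0.5·0.1068²)·6.9671] / (0.1068·√6.9671)
   = [1.033514 + 0.138667] / 0.281901 = 4.158124
d₂ = d₁ − σ√T = 4.158124 − 0.281901 = 3.876223
N(d₁) = 0.999984,  N(d₂) = 0.999947,  e^(−rT) = 0.905804
E₀ = V₀·N(d₁) − D·e^(−rT)·N(d₂)
   = 531.4245·0.999984 − 189.0567·0.905804·0.999947 = 360.176826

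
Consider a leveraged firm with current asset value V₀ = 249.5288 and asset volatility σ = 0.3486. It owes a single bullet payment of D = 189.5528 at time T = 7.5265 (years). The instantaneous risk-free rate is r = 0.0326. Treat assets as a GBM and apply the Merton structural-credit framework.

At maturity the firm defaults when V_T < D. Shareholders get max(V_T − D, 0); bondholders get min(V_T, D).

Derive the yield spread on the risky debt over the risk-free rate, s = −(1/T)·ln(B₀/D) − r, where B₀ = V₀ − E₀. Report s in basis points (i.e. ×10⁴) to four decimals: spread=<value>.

spread=322.9086

d₁ = [ln(V₀/D) + (r + σ²/2)T] / (σ√T)
   = [ln(249.5288/189.5528) + (0.0326 + 0.5·0.3486²)·7.5265] / (0.3486·√7.5265)
   = [0.274907 + 0.702681] / 0.956366 = 1.022191
d₂ = d₁ − σ√T = 1.022191 − 0.956366 = 0.065825
N(d₁) = 0.846655,  N(d₂) = 0.526242,  e^(−rT) = 0.782420
E₀ = V₀·N(d₁) − D·e^(−rT)·N(d₂)
   = 249.5288·0.846655 − 189.5528·0.782420·0.526242 = 133.217925
B₀ = V₀ − E₀ = 249.5288 − 133.217925 = 116.310875
spread = −(1/T)·ln(B₀/D) − r = −(1/7.5265)·ln(116.310875/189.5528) − 0.0326 = 0.03229086
in basis points: 0.03229086 × 10⁴ = 322.9086 bp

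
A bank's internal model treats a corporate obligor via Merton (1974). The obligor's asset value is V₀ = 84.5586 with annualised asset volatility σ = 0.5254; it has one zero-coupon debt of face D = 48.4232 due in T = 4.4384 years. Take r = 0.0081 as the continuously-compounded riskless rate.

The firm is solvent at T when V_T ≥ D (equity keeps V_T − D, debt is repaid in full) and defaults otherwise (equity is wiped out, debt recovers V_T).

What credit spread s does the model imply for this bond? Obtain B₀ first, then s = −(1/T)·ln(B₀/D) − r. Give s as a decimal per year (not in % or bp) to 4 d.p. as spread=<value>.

spread=0.0670

d₁ = [ln(V₀/D) + (r + σ²/2)T] / (σ√T)
   = [ln(84.5586/48.4232) + (0.0081 + 0.5·0.5254²)·4.4384] / (0.5254·√4.4384)
   = [0.557466 + 0.648550] / 1.106887 = 1.089557
d₂ = d₁ − σ√T = 1.089557 − 1.106887 = -0.017330
N(d₁) = 0.862046,  N(d₂) = 0.493087,  e^(−rT) = 0.964688
E₀ = V₀·N(d₁) − D·e^(−rT)·N(d₂)
   = 84.5586·0.862046 − 48.4232·0.964688·0.493087 = 49.859704
B₀ = V₀ − E₀ = 84.5586 − 49.859704 = 34.698896
spread = −(1/T)·ln(B₀/D) − r = −(1/4.4384)·ln(34.698896/48.4232) − 0.0081 = 0.06698813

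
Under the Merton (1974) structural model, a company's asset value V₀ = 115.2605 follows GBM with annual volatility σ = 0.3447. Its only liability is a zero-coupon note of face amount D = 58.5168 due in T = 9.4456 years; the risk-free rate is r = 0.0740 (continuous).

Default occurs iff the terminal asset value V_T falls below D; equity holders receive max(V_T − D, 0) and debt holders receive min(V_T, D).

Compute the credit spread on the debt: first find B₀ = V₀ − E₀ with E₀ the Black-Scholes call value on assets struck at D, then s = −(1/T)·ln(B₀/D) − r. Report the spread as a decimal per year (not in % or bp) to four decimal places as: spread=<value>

spread=0.0097

d₁ = [ln(V₀/D) + (r + σ²/2)T] / (σ√T)
   = [ln(115.2605/58.5168) + (0.0740 + 0.5·0.3447²)·9.4456] / (0.3447·√9.4456)
   = [0.677881 + 1.260128] / 1.059390 = 1.829363
d₂ = d₁ − σ√T = 1.829363 − 1.059390 = 0.769972
N(d₁) = 0.966327,  N(d₂) = 0.779342,  e^(−rT) = 0.497095
E₀ = V₀·N(d₁) − D·e^(−rT)·N(d₂)
   = 115.2605·0.966327 − 58.5168·0.497095·0.779342 = 88.709567
B₀ = V₀ − E₀ = 115.2605 − 88.709567 = 26.550933
spread = −(1/T)·ln(B₀/D) − r = −(1/9.4456)·ln(26.550933/58.5168) − 0.0740 = 0.00966319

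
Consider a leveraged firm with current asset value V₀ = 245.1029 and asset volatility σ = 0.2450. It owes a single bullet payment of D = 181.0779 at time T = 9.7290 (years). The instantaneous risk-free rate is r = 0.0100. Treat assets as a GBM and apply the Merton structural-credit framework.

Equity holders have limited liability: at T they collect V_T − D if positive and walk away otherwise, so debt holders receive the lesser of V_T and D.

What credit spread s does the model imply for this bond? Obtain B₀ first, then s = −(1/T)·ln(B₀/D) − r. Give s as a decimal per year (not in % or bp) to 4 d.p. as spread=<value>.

spread=0.0193

d₁ = [ln(V₀/D) + (r + σ²/2)T] / (σ√T)
   = [ln(245.1029/181.0779) + (0.0100 + 0.5·0.2450²)·9.7290] / (0.2450·√9.7290)
   = [0.302751 + 0.389282] / 0.764188 = 0.905579
d₂ = d₁ − σ√T = 0.905579 − 0.764188 = 0.141391
N(d₁) = 0.817421,  N(d₂) = 0.556219,  e^(−rT) = 0.907293
E₀ = V₀·N(d₁) − D·e^(−rT)·N(d₂)
   = 245.1029·0.817421 − 181.0779·0.907293·0.556219 = 108.970488
B₀ = V₀ − E₀ = 245.1029 − 108.970488 = 136.132412
spread = −(1/T)·ln(B₀/D) − r = −(1/9.7290)·ln(136.132412/181.0779) − 0.0100 = 0.01932463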